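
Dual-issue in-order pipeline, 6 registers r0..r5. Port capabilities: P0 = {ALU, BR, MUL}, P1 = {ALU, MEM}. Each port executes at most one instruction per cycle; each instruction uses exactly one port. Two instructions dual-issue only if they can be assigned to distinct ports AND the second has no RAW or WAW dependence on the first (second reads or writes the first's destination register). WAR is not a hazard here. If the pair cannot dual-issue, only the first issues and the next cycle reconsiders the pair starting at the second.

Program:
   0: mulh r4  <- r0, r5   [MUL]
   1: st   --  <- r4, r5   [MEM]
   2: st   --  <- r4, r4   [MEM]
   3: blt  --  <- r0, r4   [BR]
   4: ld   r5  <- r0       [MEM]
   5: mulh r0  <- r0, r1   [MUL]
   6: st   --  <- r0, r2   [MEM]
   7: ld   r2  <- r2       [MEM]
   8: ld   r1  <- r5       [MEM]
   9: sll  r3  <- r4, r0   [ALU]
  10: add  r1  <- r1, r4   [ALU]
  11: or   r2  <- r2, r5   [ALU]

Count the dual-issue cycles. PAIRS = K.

t=0 i0:mulh.MUL ; RAW r4
t=1 i1:st.MEM ; no-port MEM/MEM
t=2 i2,i3:st.MEM+blt.BR ; dual
t=3 i4,i5:ld.MEM+mulh.MUL ; dual
t=4 i6:st.MEM ; no-port MEM/MEM
t=5 i7:ld.MEM ; no-port MEM/MEM
t=6 i8,i9:ld.MEM+sll.ALU ; dual
t=7 i10,i11:add.ALU+or.ALU ; dual

PAIRS = 4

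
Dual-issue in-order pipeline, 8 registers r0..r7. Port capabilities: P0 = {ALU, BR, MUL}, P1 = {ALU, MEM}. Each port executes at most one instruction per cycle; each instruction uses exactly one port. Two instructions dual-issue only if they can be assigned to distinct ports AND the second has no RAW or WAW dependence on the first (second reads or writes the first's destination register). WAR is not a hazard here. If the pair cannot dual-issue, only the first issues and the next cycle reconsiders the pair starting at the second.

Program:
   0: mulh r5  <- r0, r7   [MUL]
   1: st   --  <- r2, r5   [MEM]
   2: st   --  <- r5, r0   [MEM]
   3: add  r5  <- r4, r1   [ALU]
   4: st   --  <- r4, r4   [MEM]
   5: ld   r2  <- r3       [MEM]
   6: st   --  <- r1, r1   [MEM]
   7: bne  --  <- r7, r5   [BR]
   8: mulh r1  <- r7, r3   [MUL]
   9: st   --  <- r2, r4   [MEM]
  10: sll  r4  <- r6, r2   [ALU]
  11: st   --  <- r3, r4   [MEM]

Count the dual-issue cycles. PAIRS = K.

PAIRS = 3

  cy0 -> i0 (mulh.MUL) RAW r5
  cy1 -> i1 (st.MEM) no-port MEM/MEM
  cy2 -> i2/i3 (st.MEM/add.ALU) dual
  cy3 -> i4 (st.MEM) no-port MEM/MEM
  cy4 -> i5 (ld.MEM) no-port MEM/MEM
  cy5 -> i6/i7 (st.MEM/bne.BR) dual
  cy6 -> i8/i9 (mulh.MUL/st.MEM) dual
  cy7 -> i10 (sll.ALU) RAW r4
  cy8 -> i11 (st.MEM) tail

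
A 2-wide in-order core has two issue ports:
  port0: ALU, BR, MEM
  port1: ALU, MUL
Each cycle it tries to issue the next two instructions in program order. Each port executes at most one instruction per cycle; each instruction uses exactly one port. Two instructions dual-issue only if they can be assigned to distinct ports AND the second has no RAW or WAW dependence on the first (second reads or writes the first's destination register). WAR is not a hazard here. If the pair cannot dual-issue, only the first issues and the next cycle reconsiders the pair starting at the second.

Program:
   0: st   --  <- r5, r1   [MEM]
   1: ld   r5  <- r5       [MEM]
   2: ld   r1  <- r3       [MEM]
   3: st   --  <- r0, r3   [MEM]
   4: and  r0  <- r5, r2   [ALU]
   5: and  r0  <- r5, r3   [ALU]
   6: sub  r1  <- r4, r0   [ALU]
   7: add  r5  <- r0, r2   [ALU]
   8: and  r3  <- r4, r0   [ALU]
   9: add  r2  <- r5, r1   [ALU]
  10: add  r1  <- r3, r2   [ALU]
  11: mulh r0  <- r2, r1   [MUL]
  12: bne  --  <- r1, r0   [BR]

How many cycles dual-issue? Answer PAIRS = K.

PAIRS = 3

[0] i0  st  -- no-port MEM/MEM
[1] i1  ld  -- no-port MEM/MEM
[2] i2  ld  -- no-port MEM/MEM
[3] i3,i4  st+and  -- 2-wide
[4] i5  and  -- RAW r0
[5] i6,i7  sub+add  -- 2-wide
[6] i8,i9  and+add  -- 2-wide
[7] i10  add  -- RAW r1
[8] i11  mulh  -- RAW r0
[9] i12  bne  -- tail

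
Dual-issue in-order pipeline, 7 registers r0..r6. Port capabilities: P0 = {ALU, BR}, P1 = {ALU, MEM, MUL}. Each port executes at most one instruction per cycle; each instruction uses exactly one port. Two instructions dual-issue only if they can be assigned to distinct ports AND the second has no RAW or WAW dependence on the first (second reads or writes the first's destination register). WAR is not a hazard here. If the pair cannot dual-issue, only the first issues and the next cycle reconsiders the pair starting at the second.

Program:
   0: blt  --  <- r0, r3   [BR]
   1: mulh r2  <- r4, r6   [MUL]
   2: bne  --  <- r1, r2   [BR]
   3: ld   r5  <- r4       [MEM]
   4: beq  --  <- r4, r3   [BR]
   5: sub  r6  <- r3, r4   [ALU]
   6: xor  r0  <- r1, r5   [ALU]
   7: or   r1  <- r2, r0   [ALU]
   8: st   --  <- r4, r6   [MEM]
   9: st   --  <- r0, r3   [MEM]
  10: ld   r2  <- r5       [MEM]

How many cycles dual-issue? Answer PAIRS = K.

#0 head=0: blt/mulh i0+i1 2-wide
#1 head=2: bne/ld i2+i3 2-wide
#2 head=4: beq/sub i4+i5 2-wide
#3 head=6: xor i6 RAW r0
#4 head=7: or/st i7+i8 2-wide
#5 head=9: st i9 no-port MEM/MEM
#6 head=10: ld i10 tail

PAIRS = 4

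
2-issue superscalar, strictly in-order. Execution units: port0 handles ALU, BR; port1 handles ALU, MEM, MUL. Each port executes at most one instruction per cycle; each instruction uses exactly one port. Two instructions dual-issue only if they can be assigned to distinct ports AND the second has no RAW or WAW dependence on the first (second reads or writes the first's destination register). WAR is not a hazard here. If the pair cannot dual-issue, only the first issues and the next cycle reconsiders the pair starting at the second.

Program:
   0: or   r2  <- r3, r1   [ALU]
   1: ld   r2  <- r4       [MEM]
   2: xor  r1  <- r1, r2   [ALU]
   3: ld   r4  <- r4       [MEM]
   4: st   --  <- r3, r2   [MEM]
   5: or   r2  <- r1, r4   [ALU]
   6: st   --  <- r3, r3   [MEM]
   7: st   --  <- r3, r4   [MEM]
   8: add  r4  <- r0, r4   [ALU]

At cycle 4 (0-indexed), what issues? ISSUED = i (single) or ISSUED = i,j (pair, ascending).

ISSUED = 6

#0 head=0: or.ALU i0 WAW r2
#1 head=1: ld.MEM i1 RAW r2
#2 head=2: xor.ALU/ld.MEM i2/i3 pair
#3 head=4: st.MEM/or.ALU i4/i5 pair
#4 head=6: st.MEM i6 no-port MEM/MEM
#5 head=7: st.MEM/add.ALU i7/i8 pair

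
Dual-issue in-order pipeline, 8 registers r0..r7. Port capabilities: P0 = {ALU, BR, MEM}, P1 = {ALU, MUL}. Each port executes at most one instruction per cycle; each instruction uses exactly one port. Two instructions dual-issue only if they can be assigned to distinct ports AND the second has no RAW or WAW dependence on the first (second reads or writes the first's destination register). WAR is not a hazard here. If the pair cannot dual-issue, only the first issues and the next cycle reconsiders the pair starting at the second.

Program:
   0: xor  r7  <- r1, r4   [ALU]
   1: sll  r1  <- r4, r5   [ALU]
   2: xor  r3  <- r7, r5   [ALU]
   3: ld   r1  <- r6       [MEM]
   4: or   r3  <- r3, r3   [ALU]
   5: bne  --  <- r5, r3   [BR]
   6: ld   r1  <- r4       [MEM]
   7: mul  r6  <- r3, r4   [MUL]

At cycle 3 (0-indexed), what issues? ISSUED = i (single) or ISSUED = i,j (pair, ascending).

0. xor;sll @i0,i1  | dual
1. xor;ld @i2,i3  | dual
2. or @i4  | RAW r3
3. bne @i5  | no-port BR/MEM
4. ld;mul @i6,i7  | dual

ISSUED = 5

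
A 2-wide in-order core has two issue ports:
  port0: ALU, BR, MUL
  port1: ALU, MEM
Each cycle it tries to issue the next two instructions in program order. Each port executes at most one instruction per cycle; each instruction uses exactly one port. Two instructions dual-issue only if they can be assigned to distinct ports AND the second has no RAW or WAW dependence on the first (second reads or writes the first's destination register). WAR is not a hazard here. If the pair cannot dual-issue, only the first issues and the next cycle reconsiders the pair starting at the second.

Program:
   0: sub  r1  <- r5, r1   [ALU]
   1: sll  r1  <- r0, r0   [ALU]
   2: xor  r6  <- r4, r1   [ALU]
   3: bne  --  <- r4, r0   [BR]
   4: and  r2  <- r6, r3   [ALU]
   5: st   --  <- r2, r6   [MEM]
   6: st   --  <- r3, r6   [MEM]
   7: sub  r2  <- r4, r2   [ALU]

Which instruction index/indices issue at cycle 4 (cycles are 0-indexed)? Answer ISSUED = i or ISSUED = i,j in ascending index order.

  cy0 -> i0 (sub.ALU) WAW r1
  cy1 -> i1 (sll.ALU) RAW r1
  cy2 -> i2/i3 (xor.ALU;bne.BR) 2-wide
  cy3 -> i4 (and.ALU) RAW r2
  cy4 -> i5 (st.MEM) no-port MEM/MEM
  cy5 -> i6/i7 (st.MEM;sub.ALU) 2-wide

ISSUED = 5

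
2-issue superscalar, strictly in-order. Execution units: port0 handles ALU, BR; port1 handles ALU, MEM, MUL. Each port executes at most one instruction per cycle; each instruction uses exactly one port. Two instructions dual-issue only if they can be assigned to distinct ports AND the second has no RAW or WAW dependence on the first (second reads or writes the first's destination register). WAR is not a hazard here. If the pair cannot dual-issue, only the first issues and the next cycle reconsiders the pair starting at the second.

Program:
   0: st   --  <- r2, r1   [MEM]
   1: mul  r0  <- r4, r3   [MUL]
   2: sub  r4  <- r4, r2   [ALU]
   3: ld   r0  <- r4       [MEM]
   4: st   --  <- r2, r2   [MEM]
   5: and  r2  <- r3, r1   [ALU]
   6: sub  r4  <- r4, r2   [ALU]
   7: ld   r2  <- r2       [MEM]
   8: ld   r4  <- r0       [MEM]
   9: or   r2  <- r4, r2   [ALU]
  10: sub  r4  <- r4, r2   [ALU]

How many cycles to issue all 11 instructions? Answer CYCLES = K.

[0] i0  st.MEM  -- no-port MEM/MUL
[1] i1+i2  mul.MUL+sub.ALU  -- 2-wide
[2] i3  ld.MEM  -- no-port MEM/MEM
[3] i4+i5  st.MEM+and.ALU  -- 2-wide
[4] i6+i7  sub.ALU+ld.MEM  -- 2-wide
[5] i8  ld.MEM  -- RAW r4
[6] i9  or.ALU  -- RAW r2
[7] i10  sub.ALU  -- tail

CYCLES = 8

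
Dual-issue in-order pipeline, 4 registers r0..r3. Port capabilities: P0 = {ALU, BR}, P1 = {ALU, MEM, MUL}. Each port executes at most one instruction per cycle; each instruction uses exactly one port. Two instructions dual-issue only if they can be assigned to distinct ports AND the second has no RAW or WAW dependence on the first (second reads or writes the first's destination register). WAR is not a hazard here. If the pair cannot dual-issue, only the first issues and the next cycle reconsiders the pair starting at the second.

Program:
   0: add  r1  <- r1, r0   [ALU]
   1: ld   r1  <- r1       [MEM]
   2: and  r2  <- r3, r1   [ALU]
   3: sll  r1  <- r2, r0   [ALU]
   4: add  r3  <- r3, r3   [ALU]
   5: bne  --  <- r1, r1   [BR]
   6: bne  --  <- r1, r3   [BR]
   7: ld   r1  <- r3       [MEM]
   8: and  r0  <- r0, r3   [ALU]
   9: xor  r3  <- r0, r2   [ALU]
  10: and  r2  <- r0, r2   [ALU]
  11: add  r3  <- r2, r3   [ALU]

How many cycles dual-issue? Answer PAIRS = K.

c0: i0 add  RAW+WAW r1
c1: i1 ld  RAW r1
c2: i2 and  RAW r2
c3: i3&i4 sll;add  2-wide
c4: i5 bne  no-port BR/BR
c5: i6&i7 bne;ld  2-wide
c6: i8 and  RAW r0
c7: i9&i10 xor;and  2-wide
c8: i11 add  tail

PAIRS = 3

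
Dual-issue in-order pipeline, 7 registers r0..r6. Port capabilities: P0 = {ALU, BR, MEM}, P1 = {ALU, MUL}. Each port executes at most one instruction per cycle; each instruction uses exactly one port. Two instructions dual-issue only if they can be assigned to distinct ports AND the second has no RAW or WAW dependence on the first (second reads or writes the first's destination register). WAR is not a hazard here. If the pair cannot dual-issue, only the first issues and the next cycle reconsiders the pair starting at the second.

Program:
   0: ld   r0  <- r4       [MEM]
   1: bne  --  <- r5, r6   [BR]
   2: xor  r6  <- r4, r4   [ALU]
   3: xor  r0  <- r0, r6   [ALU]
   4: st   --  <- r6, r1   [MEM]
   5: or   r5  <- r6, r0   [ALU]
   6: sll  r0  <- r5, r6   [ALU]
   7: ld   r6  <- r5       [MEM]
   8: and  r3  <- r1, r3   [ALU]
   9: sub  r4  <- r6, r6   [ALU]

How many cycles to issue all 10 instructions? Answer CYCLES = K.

  cy0 -> i0 (ld.MEM) no-port MEM/BR
  cy1 -> i1+i2 (bne.BR/xor.ALU) 2-wide
  cy2 -> i3+i4 (xor.ALU/st.MEM) 2-wide
  cy3 -> i5 (or.ALU) RAW r5
  cy4 -> i6+i7 (sll.ALU/ld.MEM) 2-wide
  cy5 -> i8+i9 (and.ALU/sub.ALU) 2-wide

CYCLES = 6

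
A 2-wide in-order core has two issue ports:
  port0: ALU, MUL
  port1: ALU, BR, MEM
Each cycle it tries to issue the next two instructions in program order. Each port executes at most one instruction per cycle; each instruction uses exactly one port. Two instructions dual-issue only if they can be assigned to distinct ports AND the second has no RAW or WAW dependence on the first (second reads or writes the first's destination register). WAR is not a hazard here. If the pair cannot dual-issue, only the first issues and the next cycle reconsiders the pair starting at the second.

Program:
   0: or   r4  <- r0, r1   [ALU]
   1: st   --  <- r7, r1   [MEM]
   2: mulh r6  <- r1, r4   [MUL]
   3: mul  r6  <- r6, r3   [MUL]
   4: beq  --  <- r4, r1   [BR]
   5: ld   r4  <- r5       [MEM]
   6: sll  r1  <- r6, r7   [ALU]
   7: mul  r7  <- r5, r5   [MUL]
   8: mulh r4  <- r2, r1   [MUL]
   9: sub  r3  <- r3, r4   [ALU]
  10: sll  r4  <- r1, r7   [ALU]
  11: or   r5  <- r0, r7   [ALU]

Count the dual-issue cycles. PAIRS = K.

  cy0 -> i0&i1 (or.ALU+st.MEM) 2-wide
  cy1 -> i2 (mulh.MUL) no-port MUL/MUL
  cy2 -> i3&i4 (mul.MUL+beq.BR) 2-wide
  cy3 -> i5&i6 (ld.MEM+sll.ALU) 2-wide
  cy4 -> i7 (mul.MUL) no-port MUL/MUL
  cy5 -> i8 (mulh.MUL) RAW r4
  cy6 -> i9&i10 (sub.ALU+sll.ALU) 2-wide
  cy7 -> i11 (or.ALU) tail

PAIRS = 4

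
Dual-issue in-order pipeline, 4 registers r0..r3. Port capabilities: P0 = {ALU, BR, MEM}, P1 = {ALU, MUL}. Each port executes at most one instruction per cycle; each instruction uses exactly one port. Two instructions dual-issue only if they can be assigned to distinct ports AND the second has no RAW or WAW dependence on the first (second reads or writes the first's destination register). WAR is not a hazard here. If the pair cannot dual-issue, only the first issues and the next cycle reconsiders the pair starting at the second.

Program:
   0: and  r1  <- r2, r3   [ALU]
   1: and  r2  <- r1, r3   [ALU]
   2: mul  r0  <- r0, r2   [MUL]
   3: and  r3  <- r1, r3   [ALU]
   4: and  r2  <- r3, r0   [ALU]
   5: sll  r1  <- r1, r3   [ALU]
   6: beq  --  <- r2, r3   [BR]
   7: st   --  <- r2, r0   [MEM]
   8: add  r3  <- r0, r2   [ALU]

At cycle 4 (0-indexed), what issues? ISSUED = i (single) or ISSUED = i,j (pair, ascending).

c0: i0 and.ALU  RAW r1
c1: i1 and.ALU  RAW r2
c2: i2,i3 mul.MUL/and.ALU  dual
c3: i4,i5 and.ALU/sll.ALU  dual
c4: i6 beq.BR  no-port BR/MEM
c5: i7,i8 st.MEM/add.ALU  dual

ISSUED = 6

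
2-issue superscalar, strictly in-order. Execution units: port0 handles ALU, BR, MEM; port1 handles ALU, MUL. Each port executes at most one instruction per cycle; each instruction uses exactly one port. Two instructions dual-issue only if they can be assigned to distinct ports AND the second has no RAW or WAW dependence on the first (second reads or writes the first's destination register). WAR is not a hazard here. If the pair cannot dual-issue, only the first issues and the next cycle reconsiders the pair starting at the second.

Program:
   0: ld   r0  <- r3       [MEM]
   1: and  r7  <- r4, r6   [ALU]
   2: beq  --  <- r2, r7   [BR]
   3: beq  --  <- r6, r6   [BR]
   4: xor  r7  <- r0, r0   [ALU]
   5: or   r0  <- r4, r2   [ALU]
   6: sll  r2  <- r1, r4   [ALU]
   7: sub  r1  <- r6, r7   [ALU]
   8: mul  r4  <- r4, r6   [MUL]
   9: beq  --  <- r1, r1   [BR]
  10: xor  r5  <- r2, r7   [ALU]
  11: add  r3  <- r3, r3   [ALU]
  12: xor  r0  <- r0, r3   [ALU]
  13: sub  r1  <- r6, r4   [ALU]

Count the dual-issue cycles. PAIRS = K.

t=0 i0,i1:ld+and ; dual
t=1 i2:beq ; no-port BR/BR
t=2 i3,i4:beq+xor ; dual
t=3 i5,i6:or+sll ; dual
t=4 i7,i8:sub+mul ; dual
t=5 i9,i10:beq+xor ; dual
t=6 i11:add ; RAW r3
t=7 i12,i13:xor+sub ; dual

PAIRS = 6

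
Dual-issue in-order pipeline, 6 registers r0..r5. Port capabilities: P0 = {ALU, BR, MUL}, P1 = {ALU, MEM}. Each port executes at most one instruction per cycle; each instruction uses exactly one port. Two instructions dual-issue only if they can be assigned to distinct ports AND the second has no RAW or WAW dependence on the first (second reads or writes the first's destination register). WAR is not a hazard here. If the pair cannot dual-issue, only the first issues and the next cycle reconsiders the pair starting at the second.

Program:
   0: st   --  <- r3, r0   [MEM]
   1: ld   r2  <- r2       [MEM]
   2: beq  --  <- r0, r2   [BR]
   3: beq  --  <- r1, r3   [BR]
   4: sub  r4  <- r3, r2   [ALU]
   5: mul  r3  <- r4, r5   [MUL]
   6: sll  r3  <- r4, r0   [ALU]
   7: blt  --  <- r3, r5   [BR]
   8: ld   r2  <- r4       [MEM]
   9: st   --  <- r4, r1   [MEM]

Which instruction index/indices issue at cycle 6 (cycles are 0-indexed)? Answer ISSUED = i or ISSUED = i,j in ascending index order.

  cy0 -> i0 (st) no-port MEM/MEM
  cy1 -> i1 (ld) RAW r2
  cy2 -> i2 (beq) no-port BR/BR
  cy3 -> i3+i4 (beq;sub) dual
  cy4 -> i5 (mul) WAW r3
  cy5 -> i6 (sll) RAW r3
  cy6 -> i7+i8 (blt;ld) dual
  cy7 -> i9 (st) tail

ISSUED = 7,8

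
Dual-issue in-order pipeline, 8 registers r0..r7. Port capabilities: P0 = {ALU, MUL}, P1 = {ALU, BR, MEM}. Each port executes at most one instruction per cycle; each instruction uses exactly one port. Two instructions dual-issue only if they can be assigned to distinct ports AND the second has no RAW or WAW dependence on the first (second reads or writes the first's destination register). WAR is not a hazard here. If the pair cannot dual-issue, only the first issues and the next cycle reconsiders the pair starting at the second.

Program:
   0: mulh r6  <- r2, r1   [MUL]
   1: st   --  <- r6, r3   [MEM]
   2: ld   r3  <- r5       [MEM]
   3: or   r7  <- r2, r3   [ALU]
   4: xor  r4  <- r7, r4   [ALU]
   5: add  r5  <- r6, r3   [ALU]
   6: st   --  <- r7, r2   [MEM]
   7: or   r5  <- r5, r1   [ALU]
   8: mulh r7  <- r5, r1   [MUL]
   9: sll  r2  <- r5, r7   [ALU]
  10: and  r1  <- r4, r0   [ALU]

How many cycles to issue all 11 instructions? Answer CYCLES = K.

c0: i0 mulh  RAW r6
c1: i1 st  no-port MEM/MEM
c2: i2 ld  RAW r3
c3: i3 or  RAW r7
c4: i4,i5 xor;add  dual
c5: i6,i7 st;or  dual
c6: i8 mulh  RAW r7
c7: i9,i10 sll;and  dual

CYCLES = 8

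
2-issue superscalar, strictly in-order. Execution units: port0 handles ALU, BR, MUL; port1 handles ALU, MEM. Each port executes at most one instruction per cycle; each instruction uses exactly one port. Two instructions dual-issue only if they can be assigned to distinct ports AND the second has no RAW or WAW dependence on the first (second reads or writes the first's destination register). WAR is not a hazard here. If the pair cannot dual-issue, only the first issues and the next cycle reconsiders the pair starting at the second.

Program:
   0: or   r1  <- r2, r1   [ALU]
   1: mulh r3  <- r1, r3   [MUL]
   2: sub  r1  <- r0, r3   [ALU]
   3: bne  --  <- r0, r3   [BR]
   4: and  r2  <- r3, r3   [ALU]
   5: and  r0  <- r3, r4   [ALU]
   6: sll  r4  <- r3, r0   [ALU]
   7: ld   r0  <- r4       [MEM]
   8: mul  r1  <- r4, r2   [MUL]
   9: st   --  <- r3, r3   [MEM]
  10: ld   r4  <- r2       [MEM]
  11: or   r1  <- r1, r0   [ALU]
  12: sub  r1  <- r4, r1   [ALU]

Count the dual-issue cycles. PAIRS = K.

  cy0 -> i0 (or.ALU) RAW r1
  cy1 -> i1 (mulh.MUL) RAW r3
  cy2 -> i2/i3 (sub.ALU+bne.BR) dual
  cy3 -> i4/i5 (and.ALU+and.ALU) dual
  cy4 -> i6 (sll.ALU) RAW r4
  cy5 -> i7/i8 (ld.MEM+mul.MUL) dual
  cy6 -> i9 (st.MEM) no-port MEM/MEM
  cy7 -> i10/i11 (ld.MEM+or.ALU) dual
  cy8 -> i12 (sub.ALU) tail

PAIRS = 4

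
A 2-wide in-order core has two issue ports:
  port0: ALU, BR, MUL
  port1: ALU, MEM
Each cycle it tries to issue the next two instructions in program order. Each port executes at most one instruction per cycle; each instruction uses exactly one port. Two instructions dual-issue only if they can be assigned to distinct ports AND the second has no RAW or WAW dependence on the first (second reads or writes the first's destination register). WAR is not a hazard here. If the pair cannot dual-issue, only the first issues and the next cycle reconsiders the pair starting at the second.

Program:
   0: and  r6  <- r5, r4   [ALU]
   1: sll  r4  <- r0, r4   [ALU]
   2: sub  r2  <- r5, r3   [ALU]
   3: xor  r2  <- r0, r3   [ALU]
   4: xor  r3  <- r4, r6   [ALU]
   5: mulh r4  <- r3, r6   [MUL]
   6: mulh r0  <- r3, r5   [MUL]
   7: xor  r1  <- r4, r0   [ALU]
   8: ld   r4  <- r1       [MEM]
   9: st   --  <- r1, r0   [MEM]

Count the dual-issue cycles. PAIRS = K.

  cy0 -> i0/i1 (and.ALU;sll.ALU) dual
  cy1 -> i2 (sub.ALU) WAW r2
  cy2 -> i3/i4 (xor.ALU;xor.ALU) dual
  cy3 -> i5 (mulh.MUL) no-port MUL/MUL
  cy4 -> i6 (mulh.MUL) RAW r0
  cy5 -> i7 (xor.ALU) RAW r1
  cy6 -> i8 (ld.MEM) no-port MEM/MEM
  cy7 -> i9 (st.MEM) tail

PAIRS = 2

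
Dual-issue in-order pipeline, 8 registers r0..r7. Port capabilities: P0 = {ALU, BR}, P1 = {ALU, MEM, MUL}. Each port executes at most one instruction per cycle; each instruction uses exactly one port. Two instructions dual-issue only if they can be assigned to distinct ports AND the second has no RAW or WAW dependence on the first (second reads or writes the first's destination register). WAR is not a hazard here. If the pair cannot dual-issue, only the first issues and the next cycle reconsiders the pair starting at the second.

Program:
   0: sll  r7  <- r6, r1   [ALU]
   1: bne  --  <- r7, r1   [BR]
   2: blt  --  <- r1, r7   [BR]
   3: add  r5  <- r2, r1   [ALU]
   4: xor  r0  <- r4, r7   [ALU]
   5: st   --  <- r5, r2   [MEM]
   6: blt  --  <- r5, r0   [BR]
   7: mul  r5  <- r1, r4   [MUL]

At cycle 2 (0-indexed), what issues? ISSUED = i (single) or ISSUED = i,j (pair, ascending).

ISSUED = 2,3

c0: i0 sll  RAW r7
c1: i1 bne  no-port BR/BR
c2: i2/i3 blt/add  dual
c3: i4/i5 xor/st  dual
c4: i6/i7 blt/mul  dual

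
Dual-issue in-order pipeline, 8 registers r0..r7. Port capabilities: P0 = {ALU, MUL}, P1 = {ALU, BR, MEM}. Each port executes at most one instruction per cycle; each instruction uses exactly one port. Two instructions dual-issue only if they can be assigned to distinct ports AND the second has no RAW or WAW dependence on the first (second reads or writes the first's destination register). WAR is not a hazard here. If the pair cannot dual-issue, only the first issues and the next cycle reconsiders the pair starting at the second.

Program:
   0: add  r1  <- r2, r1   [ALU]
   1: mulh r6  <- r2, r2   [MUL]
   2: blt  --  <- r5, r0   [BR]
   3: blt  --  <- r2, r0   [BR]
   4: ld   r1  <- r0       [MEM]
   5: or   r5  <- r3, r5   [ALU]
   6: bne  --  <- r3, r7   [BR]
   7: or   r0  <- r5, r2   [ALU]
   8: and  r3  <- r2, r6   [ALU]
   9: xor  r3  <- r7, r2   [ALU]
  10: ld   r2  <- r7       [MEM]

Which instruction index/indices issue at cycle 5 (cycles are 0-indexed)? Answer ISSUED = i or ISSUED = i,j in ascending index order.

ISSUED = 8

t=0 i0,i1:add;mulh ; dual
t=1 i2:blt ; no-port BR/BR
t=2 i3:blt ; no-port BR/MEM
t=3 i4,i5:ld;or ; dual
t=4 i6,i7:bne;or ; dual
t=5 i8:and ; WAW r3
t=6 i9,i10:xor;ld ; dual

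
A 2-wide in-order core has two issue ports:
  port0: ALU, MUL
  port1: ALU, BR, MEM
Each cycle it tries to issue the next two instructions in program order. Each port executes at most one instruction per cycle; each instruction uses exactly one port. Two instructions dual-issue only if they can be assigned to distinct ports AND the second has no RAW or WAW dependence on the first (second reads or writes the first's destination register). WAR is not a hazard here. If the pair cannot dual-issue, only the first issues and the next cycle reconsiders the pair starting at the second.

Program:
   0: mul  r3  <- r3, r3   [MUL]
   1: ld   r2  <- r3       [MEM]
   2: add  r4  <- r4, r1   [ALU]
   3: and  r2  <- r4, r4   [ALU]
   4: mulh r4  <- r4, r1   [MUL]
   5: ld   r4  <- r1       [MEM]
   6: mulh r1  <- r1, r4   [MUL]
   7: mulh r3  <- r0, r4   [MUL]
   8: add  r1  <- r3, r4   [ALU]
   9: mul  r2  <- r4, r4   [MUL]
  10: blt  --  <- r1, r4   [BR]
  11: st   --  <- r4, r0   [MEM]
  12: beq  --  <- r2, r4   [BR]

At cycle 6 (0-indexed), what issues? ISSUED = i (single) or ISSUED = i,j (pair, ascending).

c0: i0 mul  RAW r3
c1: i1,i2 ld add  2-wide
c2: i3,i4 and mulh  2-wide
c3: i5 ld  RAW r4
c4: i6 mulh  no-port MUL/MUL
c5: i7 mulh  RAW r3
c6: i8,i9 add mul  2-wide
c7: i10 blt  no-port BR/MEM
c8: i11 st  no-port MEM/BR
c9: i12 beq  tail

ISSUED = 8,9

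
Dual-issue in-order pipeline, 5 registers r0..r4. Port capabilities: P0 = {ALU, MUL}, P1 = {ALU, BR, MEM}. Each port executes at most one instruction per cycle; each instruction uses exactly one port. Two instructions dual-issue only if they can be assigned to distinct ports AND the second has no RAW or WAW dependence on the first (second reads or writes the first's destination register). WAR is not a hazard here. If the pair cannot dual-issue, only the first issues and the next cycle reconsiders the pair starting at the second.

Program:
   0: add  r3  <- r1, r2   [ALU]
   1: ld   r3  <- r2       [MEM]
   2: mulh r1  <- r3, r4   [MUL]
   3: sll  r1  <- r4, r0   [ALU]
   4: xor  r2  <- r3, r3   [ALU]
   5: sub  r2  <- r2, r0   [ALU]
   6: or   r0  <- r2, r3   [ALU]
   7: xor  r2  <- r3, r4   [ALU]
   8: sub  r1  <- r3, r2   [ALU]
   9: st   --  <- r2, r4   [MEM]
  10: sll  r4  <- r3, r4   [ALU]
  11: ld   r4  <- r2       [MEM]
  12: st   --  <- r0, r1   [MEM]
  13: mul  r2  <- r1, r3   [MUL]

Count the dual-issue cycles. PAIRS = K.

PAIRS = 4

c0: i0 add  WAW r3
c1: i1 ld  RAW r3
c2: i2 mulh  WAW r1
c3: i3&i4 sll;xor  pair
c4: i5 sub  RAW r2
c5: i6&i7 or;xor  pair
c6: i8&i9 sub;st  pair
c7: i10 sll  WAW r4
c8: i11 ld  no-port MEM/MEM
c9: i12&i13 st;mul  pair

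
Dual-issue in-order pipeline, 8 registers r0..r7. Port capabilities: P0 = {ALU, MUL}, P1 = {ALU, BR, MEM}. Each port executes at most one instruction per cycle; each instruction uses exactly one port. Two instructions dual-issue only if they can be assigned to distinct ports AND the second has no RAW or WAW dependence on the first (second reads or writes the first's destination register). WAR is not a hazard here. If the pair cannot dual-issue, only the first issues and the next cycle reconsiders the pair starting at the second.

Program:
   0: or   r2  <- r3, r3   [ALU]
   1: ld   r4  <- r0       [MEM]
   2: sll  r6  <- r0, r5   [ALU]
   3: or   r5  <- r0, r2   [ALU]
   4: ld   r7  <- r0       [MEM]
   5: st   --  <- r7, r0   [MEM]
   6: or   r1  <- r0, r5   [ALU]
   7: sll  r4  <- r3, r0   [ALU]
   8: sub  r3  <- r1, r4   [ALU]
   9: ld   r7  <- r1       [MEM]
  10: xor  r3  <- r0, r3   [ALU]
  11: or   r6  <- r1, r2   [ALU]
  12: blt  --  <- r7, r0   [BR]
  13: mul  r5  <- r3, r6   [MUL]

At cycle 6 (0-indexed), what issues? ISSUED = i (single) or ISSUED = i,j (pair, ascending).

ISSUED = 10,11

  cy0 -> i0&i1 (or/ld) 2-wide
  cy1 -> i2&i3 (sll/or) 2-wide
  cy2 -> i4 (ld) no-port MEM/MEM
  cy3 -> i5&i6 (st/or) 2-wide
  cy4 -> i7 (sll) RAW r4
  cy5 -> i8&i9 (sub/ld) 2-wide
  cy6 -> i10&i11 (xor/or) 2-wide
  cy7 -> i12&i13 (blt/mul) 2-wide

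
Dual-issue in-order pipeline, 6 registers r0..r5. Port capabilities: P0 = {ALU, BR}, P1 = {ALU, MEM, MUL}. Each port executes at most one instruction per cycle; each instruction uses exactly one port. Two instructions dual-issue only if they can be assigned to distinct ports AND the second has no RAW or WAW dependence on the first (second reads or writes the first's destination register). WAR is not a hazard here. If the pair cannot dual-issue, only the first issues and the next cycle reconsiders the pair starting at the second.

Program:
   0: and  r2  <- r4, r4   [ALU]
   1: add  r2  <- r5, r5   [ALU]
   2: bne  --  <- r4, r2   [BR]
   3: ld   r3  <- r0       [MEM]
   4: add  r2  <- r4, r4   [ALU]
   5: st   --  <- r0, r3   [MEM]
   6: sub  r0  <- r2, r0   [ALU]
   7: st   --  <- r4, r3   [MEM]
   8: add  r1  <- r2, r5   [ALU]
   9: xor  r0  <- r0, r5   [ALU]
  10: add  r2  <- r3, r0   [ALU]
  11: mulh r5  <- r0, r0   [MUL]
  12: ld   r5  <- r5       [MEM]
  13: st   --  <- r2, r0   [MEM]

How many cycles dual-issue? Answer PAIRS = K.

[0] i0  and  -- WAW r2
[1] i1  add  -- RAW r2
[2] i2/i3  bne;ld  -- dual
[3] i4/i5  add;st  -- dual
[4] i6/i7  sub;st  -- dual
[5] i8/i9  add;xor  -- dual
[6] i10/i11  add;mulh  -- dual
[7] i12  ld  -- no-port MEM/MEM
[8] i13  st  -- tail

PAIRS = 5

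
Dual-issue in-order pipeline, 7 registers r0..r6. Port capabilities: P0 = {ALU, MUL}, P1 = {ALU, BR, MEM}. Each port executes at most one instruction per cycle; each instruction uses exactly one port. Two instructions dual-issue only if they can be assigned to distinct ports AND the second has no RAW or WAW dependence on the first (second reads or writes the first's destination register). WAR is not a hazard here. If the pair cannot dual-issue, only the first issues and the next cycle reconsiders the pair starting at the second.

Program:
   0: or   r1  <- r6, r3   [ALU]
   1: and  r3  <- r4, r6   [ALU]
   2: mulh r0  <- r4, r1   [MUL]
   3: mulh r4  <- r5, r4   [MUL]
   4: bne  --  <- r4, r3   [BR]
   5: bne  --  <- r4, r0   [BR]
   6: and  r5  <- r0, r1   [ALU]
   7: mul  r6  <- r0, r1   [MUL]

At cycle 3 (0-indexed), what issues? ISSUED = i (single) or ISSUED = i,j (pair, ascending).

ISSUED = 4

0. or+and @i0+i1  | dual
1. mulh @i2  | no-port MUL/MUL
2. mulh @i3  | RAW r4
3. bne @i4  | no-port BR/BR
4. bne+and @i5+i6  | dual
5. mul @i7  | tail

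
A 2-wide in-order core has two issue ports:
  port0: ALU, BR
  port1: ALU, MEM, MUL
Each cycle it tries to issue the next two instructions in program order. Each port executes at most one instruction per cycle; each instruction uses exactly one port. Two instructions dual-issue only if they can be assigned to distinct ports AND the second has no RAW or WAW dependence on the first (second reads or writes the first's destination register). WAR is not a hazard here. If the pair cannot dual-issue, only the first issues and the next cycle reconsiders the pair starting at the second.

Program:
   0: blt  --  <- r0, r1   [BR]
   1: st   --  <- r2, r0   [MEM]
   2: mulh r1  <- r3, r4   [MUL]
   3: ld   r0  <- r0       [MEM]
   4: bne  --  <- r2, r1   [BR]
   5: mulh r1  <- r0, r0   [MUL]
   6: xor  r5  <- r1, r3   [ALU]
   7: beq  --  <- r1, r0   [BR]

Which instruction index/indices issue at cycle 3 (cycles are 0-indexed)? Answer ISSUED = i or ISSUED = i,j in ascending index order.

0. blt;st @i0+i1  | dual
1. mulh @i2  | no-port MUL/MEM
2. ld;bne @i3+i4  | dual
3. mulh @i5  | RAW r1
4. xor;beq @i6+i7  | dual

ISSUED = 5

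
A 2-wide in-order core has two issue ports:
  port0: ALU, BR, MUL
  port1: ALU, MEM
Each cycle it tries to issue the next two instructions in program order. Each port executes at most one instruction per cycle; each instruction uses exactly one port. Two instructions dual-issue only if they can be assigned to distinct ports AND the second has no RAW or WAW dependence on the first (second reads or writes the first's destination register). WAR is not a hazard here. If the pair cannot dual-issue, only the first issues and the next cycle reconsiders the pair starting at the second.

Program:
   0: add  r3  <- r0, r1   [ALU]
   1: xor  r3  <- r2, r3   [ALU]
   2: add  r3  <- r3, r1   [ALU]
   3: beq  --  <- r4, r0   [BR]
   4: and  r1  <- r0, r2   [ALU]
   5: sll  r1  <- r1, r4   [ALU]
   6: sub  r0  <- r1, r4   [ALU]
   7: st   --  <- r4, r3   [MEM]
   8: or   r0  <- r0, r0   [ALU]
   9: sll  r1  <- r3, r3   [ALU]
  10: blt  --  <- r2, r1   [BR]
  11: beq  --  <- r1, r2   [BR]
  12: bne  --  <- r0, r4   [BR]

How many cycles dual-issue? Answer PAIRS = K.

PAIRS = 3

#0 head=0: add i0 RAW+WAW r3
#1 head=1: xor i1 RAW+WAW r3
#2 head=2: add/beq i2,i3 2-wide
#3 head=4: and i4 RAW+WAW r1
#4 head=5: sll i5 RAW r1
#5 head=6: sub/st i6,i7 2-wide
#6 head=8: or/sll i8,i9 2-wide
#7 head=10: blt i10 no-port BR/BR
#8 head=11: beq i11 no-port BR/BR
#9 head=12: bne i12 tail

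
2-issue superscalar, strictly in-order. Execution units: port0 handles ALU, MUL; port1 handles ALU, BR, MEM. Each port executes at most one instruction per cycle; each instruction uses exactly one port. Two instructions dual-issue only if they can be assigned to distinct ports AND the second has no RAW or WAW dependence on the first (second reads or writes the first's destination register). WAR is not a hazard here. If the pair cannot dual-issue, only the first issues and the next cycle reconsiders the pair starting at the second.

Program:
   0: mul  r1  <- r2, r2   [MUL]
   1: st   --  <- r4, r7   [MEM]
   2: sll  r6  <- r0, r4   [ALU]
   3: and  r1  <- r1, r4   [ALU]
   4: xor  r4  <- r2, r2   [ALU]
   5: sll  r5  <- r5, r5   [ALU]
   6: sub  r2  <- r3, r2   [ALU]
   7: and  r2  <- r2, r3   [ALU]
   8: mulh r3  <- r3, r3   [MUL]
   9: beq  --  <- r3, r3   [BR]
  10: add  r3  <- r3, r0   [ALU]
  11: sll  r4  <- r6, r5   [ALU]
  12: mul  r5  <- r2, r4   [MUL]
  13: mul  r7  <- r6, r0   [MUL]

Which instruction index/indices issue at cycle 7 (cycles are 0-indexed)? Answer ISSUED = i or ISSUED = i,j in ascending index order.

  cy0 -> i0&i1 (mul st) 2-wide
  cy1 -> i2&i3 (sll and) 2-wide
  cy2 -> i4&i5 (xor sll) 2-wide
  cy3 -> i6 (sub) RAW+WAW r2
  cy4 -> i7&i8 (and mulh) 2-wide
  cy5 -> i9&i10 (beq add) 2-wide
  cy6 -> i11 (sll) RAW r4
  cy7 -> i12 (mul) no-port MUL/MUL
  cy8 -> i13 (mul) tail

ISSUED = 12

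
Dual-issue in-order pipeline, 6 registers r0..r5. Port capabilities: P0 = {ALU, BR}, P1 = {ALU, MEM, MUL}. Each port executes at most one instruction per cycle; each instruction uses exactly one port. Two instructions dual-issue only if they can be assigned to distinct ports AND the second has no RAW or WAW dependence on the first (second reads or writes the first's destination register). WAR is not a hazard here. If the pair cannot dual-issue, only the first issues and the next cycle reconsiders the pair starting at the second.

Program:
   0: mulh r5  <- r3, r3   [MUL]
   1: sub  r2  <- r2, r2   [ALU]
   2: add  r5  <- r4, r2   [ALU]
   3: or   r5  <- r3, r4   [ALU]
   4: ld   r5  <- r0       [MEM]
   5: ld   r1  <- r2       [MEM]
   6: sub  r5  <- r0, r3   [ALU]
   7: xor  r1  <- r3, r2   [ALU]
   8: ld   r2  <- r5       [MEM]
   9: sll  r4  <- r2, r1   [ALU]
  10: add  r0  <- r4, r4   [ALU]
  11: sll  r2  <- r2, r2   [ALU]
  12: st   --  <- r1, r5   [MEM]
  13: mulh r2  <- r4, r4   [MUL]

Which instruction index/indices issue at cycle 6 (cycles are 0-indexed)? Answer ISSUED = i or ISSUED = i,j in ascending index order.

t=0 i0&i1:mulh.MUL/sub.ALU ; 2-wide
t=1 i2:add.ALU ; WAW r5
t=2 i3:or.ALU ; WAW r5
t=3 i4:ld.MEM ; no-port MEM/MEM
t=4 i5&i6:ld.MEM/sub.ALU ; 2-wide
t=5 i7&i8:xor.ALU/ld.MEM ; 2-wide
t=6 i9:sll.ALU ; RAW r4
t=7 i10&i11:add.ALU/sll.ALU ; 2-wide
t=8 i12:st.MEM ; no-port MEM/MUL
t=9 i13:mulh.MUL ; tail

ISSUED = 9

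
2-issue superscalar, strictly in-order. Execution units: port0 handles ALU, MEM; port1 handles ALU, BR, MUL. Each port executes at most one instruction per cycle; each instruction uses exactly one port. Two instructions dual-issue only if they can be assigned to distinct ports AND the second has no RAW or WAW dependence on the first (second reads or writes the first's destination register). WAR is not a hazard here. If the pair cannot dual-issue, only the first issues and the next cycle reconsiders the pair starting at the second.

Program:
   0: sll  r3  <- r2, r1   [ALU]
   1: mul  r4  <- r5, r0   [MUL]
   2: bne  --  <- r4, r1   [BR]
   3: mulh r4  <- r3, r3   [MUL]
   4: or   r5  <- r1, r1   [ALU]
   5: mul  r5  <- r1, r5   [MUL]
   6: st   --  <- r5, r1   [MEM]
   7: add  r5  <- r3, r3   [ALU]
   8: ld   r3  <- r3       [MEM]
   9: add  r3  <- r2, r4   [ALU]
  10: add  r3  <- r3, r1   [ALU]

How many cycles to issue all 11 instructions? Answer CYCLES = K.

CYCLES = 8

c0: i0&i1 sll.ALU mul.MUL  pair
c1: i2 bne.BR  no-port BR/MUL
c2: i3&i4 mulh.MUL or.ALU  pair
c3: i5 mul.MUL  RAW r5
c4: i6&i7 st.MEM add.ALU  pair
c5: i8 ld.MEM  WAW r3
c6: i9 add.ALU  RAW+WAW r3
c7: i10 add.ALU  tail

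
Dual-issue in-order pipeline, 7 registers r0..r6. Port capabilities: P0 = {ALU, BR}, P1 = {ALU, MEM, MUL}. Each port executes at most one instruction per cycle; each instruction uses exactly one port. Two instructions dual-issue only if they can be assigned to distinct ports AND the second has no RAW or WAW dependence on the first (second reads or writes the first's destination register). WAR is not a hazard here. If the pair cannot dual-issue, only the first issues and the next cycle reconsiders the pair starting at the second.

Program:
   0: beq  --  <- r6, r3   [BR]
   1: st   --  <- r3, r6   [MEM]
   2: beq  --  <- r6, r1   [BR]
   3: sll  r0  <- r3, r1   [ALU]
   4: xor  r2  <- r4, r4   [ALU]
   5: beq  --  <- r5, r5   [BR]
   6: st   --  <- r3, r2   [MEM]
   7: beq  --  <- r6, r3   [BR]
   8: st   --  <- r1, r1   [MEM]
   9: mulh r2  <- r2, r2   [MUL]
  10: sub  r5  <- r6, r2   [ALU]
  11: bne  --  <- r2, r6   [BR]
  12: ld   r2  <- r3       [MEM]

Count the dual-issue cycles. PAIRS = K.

PAIRS = 5

#0 head=0: beq.BR/st.MEM i0+i1 2-wide
#1 head=2: beq.BR/sll.ALU i2+i3 2-wide
#2 head=4: xor.ALU/beq.BR i4+i5 2-wide
#3 head=6: st.MEM/beq.BR i6+i7 2-wide
#4 head=8: st.MEM i8 no-port MEM/MUL
#5 head=9: mulh.MUL i9 RAW r2
#6 head=10: sub.ALU/bne.BR i10+i11 2-wide
#7 head=12: ld.MEM i12 tail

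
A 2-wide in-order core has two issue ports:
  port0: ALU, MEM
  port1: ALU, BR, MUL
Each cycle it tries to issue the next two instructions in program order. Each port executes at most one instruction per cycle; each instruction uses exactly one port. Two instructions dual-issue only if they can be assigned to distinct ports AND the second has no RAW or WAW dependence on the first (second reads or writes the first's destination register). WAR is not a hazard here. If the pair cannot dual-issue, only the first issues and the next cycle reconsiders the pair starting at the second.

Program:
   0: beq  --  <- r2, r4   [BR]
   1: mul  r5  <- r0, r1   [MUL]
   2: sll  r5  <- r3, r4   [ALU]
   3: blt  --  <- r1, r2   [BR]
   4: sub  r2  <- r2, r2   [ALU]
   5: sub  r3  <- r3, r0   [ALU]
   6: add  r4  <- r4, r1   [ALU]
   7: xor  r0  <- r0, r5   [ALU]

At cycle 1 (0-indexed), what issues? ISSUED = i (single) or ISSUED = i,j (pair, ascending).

  cy0 -> i0 (beq.BR) no-port BR/MUL
  cy1 -> i1 (mul.MUL) WAW r5
  cy2 -> i2+i3 (sll.ALU blt.BR) 2-wide
  cy3 -> i4+i5 (sub.ALU sub.ALU) 2-wide
  cy4 -> i6+i7 (add.ALU xor.ALU) 2-wide

ISSUED = 1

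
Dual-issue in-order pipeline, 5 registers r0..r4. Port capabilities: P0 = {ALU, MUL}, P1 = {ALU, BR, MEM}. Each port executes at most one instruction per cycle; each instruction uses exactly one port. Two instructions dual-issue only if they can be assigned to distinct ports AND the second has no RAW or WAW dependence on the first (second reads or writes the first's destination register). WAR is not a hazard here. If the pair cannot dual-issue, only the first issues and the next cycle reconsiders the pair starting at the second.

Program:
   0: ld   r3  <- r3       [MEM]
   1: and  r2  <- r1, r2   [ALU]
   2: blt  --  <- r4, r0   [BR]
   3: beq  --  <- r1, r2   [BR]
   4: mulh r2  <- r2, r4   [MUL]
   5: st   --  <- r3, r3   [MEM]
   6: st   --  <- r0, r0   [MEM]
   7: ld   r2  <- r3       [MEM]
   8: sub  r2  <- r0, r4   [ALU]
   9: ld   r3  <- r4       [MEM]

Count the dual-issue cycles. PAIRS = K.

t=0 i0+i1:ld.MEM and.ALU ; dual
t=1 i2:blt.BR ; no-port BR/BR
t=2 i3+i4:beq.BR mulh.MUL ; dual
t=3 i5:st.MEM ; no-port MEM/MEM
t=4 i6:st.MEM ; no-port MEM/MEM
t=5 i7:ld.MEM ; WAW r2
t=6 i8+i9:sub.ALU ld.MEM ; dual

PAIRS = 3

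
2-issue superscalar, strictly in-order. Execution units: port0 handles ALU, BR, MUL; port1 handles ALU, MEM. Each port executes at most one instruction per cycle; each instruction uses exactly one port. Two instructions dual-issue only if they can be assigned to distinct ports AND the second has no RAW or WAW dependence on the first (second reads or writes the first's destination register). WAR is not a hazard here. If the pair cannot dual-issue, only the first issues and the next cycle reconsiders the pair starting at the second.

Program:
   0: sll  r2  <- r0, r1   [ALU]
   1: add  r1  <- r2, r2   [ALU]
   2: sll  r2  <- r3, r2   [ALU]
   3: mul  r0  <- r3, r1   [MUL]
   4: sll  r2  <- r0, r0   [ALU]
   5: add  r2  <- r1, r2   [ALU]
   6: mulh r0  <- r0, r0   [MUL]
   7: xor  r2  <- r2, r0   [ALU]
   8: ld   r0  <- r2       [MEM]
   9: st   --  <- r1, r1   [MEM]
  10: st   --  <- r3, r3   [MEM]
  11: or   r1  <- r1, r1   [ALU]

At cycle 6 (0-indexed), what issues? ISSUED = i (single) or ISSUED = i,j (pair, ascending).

ISSUED = 8

0. sll.ALU @i0  | RAW r2
1. add.ALU;sll.ALU @i1&i2  | pair
2. mul.MUL @i3  | RAW r0
3. sll.ALU @i4  | RAW+WAW r2
4. add.ALU;mulh.MUL @i5&i6  | pair
5. xor.ALU @i7  | RAW r2
6. ld.MEM @i8  | no-port MEM/MEM
7. st.MEM @i9  | no-port MEM/MEM
8. st.MEM;or.ALU @i10&i11  | pair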